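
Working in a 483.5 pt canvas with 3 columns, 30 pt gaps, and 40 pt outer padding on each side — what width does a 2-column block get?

259 pt

Content width = 483.5 − 2·40 = 403.5 pt.
403.5 − 2·30 = 343.5; ÷3 gives c = 114.5 pt.
2 columns plus 1 gap: 229 + 30 = 259 pt.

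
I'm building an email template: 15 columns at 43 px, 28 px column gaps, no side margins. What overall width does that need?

Summing: 645 + 392 = 1037 px.

1037 px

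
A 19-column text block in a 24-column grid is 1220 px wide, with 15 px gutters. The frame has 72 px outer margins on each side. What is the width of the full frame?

1689 px

Subtracting 18 gutters of 15 leaves 950 for 19 columns, so c = 50 px.
Adding margins, columns and gutters: 144 + 1200 + 345 = 1689 px.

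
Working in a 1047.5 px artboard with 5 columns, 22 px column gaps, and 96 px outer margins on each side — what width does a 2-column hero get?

329 px

Subtract both margins: 1047.5 − 2·96 = 855.5 px.
855.5 − 4·22 = 767.5; ÷5 gives c = 153.5 px.
2-column span = 2·153.5 + 1·22 = 329 px.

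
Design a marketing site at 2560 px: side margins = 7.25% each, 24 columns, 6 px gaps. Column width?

2560 × (1 − 2·7.25%) = 2560 × 85.5% = 2188.8 px for the columns.
24c + 23·6 = 2188.8 → 24c = 2050.8 → c = 85.45 px.

85.45 px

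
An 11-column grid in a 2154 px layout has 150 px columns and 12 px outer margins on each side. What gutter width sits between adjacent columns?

Take off 24 px of margins, leaving 2130 px.
11 columns take 11·150 = 1650 px; remaining 480 splits into 10 gutters.
g = 480 / 10 = 48 px.

48 px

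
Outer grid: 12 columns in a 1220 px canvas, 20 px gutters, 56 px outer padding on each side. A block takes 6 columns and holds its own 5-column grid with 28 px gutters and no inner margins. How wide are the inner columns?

86.4 px

Outer content = 1220 − 2·56 = 1108 px.
12c + 11·20 = 1108 → 12c = 888 → c = 74 px.
6 columns plus 5 gutters: 444 + 100 = 544 px.
Subtracting 4 gutters of 28 leaves 432 for 5 columns, so d = 86.4 px.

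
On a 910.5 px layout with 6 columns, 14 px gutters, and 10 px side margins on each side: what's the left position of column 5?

Content = 910.5 − 2·10 = 890.5 px.
6 columns + 5 gutters: 6c + 5·14 = 890.5.
6c = 890.5 − 70 = 820.5, so c = 136.75 px.
Before column 5: the margin + 4 columns + 4 gutters.
Offset = 10 + 4·(136.75 + 14) = 10 + 603 = 613 px.

613 px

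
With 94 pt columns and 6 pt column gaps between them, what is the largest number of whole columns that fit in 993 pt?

k columns need k·94 + (k−1)·6 = k·100 − 6.
k·100 − 6 ≤ 993 → k ≤ 999 / 100 ≈ 9.99, so k = 9.

9 columns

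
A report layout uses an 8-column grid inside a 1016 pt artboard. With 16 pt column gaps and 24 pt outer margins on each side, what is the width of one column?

Take off 48 pt of margins, leaving 968 pt.
Subtracting 7 column gaps of 16 leaves 856 for 8 columns, so c = 107 pt.

107 pt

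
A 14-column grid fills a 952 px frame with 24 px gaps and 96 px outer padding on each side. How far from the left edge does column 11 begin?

Subtract both margins: 952 − 2·96 = 760 px.
760 − 13·24 = 448; ÷14 gives c = 32 px.
Before column 11: the margin + 10 columns + 10 gaps.
Offset = 96 + 10·(32 + 24) = 96 + 560 = 656 px.

656 px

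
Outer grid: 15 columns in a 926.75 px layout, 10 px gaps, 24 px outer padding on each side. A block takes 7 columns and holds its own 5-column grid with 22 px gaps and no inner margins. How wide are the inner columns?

63.35 px

Take off 48 px of margins, leaving 878.75 px.
878.75 − 14·10 = 738.75; ÷15 gives c = 49.25 px.
7 columns plus 6 gaps: 344.75 + 60 = 404.75 px.
Subtracting 4 gaps of 22 leaves 316.75 for 5 columns, so d = 63.35 px.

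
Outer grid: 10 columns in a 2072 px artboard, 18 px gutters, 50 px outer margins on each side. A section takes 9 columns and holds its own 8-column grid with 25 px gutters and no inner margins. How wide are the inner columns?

199.75 px

Outer content = 2072 − 2·50 = 1972 px.
1972 − 9·18 = 1810; ÷10 gives c = 181 px.
Span of 9: 9·181 + 8·18 = 1629 + 144 = 1773 px.
8 columns + 7 gutters: 8d + 7·25 = 1773.
8d = 1773 − 175 = 1598, so d = 199.75 px.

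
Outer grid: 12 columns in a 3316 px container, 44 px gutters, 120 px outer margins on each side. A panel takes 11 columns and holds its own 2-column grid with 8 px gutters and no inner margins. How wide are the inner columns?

1404 px

Take off 240 px of margins, leaving 3076 px.
12 columns + 11 gutters: 12c + 11·44 = 3076.
12c = 3076 − 484 = 2592, so c = 216 px.
11 columns plus 10 gutters: 2376 + 440 = 2816 px.
2d + 1·8 = 2816 → 2d = 2808 → d = 1404 px.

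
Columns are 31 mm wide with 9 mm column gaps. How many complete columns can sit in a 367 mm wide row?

9 columns

k columns need k·31 + (k−1)·9 = k·40 − 9.
k·40 − 9 ≤ 367 → k ≤ 376 / 40 ≈ 9.40, so k = 9.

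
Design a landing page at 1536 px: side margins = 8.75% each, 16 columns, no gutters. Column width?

Margins: 8.75% × 1536 = 134.4 px each, so content = 1536 − 268.8 = 1267.2 px.
16c = 1267.2 → c = 79.2 px.

79.2 px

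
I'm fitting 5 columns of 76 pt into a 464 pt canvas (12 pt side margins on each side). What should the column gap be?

15 pt

Content width = 464 − 2·12 = 440 pt.
5·76 + 4g = 440 → 4g = 60 → g = 15 pt.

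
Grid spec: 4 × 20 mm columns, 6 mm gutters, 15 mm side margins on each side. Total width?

128 mm

Adding margins, columns and gutters: 30 + 80 + 18 = 128 mm.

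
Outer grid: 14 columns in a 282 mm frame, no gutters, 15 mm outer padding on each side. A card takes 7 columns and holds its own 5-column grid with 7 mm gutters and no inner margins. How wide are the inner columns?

19.6 mm

Take off 30 mm of margins, leaving 252 mm.
With no gutters, each column is 252/14 = 18 mm.
7-column span = 7·18 = 126 mm.
5d + 4·7 = 126 → 5d = 98 → d = 19.6 mm.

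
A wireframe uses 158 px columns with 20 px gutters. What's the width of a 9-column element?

9 columns plus 8 gutters: 1422 + 160 = 1582 px.

1582 px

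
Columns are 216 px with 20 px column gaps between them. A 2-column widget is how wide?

452 px

Span of 2: 2·216 + 1·20 = 432 + 20 = 452 px.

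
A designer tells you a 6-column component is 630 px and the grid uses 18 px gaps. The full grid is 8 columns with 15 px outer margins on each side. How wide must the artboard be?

876 px

Subtracting 5 gaps of 18 leaves 540 for 6 columns, so c = 90 px.
Artboard = 2·15 + 8·90 + 7·18 = 30 + 720 + 126 = 876 px.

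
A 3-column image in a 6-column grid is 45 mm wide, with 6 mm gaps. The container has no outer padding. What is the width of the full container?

96 mm

3c + 2·6 = 45 → 3c = 33 → c = 11 mm.
Container = 6·11 + 5·6 = 66 + 30 = 96 mm.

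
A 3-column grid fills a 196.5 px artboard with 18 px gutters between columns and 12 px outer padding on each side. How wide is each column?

45.5 px

Content width = 196.5 − 2·12 = 172.5 px.
3c + 2·18 = 172.5 → 3c = 136.5 → c = 45.5 px.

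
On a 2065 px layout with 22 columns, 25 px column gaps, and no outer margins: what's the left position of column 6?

22c + 21·25 = 2065 → 22c = 1540 → c = 70 px.
No margin, so column 6 starts at 5·(column + gutter) = 5·95 = 475 px.

475 px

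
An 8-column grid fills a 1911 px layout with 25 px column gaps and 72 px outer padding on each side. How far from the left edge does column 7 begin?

1416 px

Content = 1911 − 2·72 = 1767 px.
1767 − 7·25 = 1592; ÷8 gives c = 199 px.
Each column+gutter stride is 224 px; 6 of them past the 72 px margin is 72 + 1344 = 1416 px.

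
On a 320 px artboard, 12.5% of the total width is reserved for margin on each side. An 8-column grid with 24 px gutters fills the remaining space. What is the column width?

9 px

Each margin = 12.5% of 320 = 40 px; content = 320 − 2·40 = 240 px.
8 columns + 7 gutters: 8c + 7·24 = 240.
8c = 240 − 168 = 72, so c = 9 px.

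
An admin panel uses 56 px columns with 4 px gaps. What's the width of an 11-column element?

656 px

11-column span = 11·56 + 10·4 = 656 px.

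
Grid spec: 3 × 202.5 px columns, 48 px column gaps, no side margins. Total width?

Layout = 3·202.5 + 2·48 = 607.5 + 96 = 703.5 px.

703.5 px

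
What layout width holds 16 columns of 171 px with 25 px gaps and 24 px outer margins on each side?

Total width: 2·24 + 16·171 + 15·25 = 3159 px.

3159 px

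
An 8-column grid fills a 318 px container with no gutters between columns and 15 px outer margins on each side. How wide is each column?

Inside the margins: 318 − 30 = 288 px.
With no gutters, each column is 288/8 = 36 px.

36 px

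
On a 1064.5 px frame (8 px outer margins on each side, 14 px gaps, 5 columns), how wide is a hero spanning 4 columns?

Take off 16 px of margins, leaving 1048.5 px.
1048.5 − 4·14 = 992.5; ÷5 gives c = 198.5 px.
Span of 4: 4·198.5 + 3·14 = 794 + 42 = 836 px.

836 px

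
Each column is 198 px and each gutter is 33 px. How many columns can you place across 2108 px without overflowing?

9 columns: 9·198 + 8·33 = 2046 px ≤ 2108.
10 columns: 2277 px > 2108. So 9.

9 columns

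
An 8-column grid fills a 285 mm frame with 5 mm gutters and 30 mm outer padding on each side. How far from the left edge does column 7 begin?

202.5 mm

Inside the margins: 285 − 60 = 225 mm.
225 − 7·5 = 190; ÷8 gives c = 23.75 mm.
Before column 7: the margin + 6 columns + 6 gutters.
Offset = 30 + 6·(23.75 + 5) = 30 + 172.5 = 202.5 mm.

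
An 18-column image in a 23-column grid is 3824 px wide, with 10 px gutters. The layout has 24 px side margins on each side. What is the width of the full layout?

4937 px

3824 − 17·10 = 3654; ÷18 gives c = 203 px.
Total width: 2·24 + 23·203 + 22·10 = 4937 px.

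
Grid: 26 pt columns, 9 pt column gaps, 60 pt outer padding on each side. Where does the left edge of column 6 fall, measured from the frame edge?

Before column 6: the margin + 5 columns + 5 column gaps.
Offset = 60 + 5·(26 + 9) = 60 + 175 = 235 pt.

235 pt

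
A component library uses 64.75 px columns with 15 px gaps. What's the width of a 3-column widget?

Span of 3: 3·64.75 + 2·15 = 194.25 + 30 = 224.25 px.

224.25 px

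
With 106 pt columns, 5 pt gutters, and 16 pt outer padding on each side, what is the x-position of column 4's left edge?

349 pt

Column 4 starts at margin + 3·(column + gutter) = 16 + 3·111 = 349 pt.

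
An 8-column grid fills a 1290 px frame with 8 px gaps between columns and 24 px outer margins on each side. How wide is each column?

148.25 px

Subtract both margins: 1290 − 2·24 = 1242 px.
1242 − 7·8 = 1186; ÷8 gives c = 148.25 px.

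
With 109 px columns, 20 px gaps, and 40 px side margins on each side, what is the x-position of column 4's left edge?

427 px

Before column 4: the margin + 3 columns + 3 gaps.
Offset = 40 + 3·(109 + 20) = 40 + 387 = 427 px.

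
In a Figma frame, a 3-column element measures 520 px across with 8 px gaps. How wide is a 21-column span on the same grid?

3688 px

3c + 2·8 = 520 → 3c = 504 → c = 168 px.
Span of 21: 21·168 + 20·8 = 3528 + 160 = 3688 px.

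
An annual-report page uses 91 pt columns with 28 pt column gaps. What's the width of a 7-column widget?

Span of 7: 7·91 + 6·28 = 637 + 168 = 805 pt.

805 pt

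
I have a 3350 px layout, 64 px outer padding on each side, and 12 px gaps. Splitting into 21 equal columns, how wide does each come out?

142 px

Take off 128 px of margins, leaving 3222 px.
21 columns + 20 gaps: 21c + 20·12 = 3222.
21c = 3222 − 240 = 2982, so c = 142 px.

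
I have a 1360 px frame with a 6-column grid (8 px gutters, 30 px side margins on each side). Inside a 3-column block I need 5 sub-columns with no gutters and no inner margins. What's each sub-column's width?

Outer content = 1360 − 2·30 = 1300 px.
6c + 5·8 = 1300 → 6c = 1260 → c = 210 px.
Span of 3: 3·210 + 2·8 = 630 + 16 = 646 px.
5d = 646 → d = 129.2 px.

129.2 px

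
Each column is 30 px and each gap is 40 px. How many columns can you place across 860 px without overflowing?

12 columns

k columns need k·30 + (k−1)·40 = k·70 − 40.
k·70 − 40 ≤ 860 → k ≤ 900 / 70 ≈ 12.86, so k = 12.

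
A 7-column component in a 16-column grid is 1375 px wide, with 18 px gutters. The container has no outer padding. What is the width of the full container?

3166 px

1375 − 6·18 = 1267; ÷7 gives c = 181 px.
Container = 16·181 + 15·18 = 2896 + 270 = 3166 px.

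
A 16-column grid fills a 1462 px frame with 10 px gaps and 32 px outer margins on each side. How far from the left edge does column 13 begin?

1088 px

Take off 64 px of margins, leaving 1398 px.
1398 − 15·10 = 1248; ÷16 gives c = 78 px.
Each column+gutter stride is 88 px; 12 of them past the 32 px margin is 32 + 1056 = 1088 px.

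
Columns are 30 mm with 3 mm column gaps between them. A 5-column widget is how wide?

162 mm

5 columns plus 4 column gaps: 150 + 12 = 162 mm.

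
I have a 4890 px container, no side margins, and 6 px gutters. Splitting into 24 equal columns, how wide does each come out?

198 px

4890 − 23·6 = 4752; ÷24 gives c = 198 px.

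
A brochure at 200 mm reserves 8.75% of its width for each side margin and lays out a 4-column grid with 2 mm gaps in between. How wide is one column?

Each margin = 8.75% of 200 = 17.5 mm; content = 200 − 2·17.5 = 165 mm.
4c + 3·2 = 165 → 4c = 159 → c = 39.75 mm.

39.75 mm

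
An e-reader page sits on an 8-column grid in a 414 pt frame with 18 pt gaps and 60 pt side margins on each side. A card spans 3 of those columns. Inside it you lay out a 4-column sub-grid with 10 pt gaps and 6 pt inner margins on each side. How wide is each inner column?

Take off 120 pt of margins, leaving 294 pt.
294 − 7·18 = 168; ÷8 gives c = 21 pt.
3-column span = 3·21 + 2·18 = 99 pt.
Inner content = 99 − 2·6 = 87 pt.
4 columns + 3 gaps: 4d + 3·10 = 87.
4d = 87 − 30 = 57, so d = 14.25 pt.

14.25 pt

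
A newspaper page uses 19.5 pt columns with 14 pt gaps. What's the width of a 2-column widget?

2-column span = 2·19.5 + 1·14 = 53 pt.

53 pt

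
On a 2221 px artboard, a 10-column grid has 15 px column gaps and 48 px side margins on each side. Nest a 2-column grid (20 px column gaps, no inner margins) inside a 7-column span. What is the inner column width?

Subtract both margins: 2221 − 2·48 = 2125 px.
10 columns + 9 column gaps: 10c + 9·15 = 2125.
10c = 2125 − 135 = 1990, so c = 199 px.
Span of 7: 7·199 + 6·15 = 1393 + 90 = 1483 px.
1483 − 1·20 = 1463; ÷2 gives d = 731.5 px.

731.5 px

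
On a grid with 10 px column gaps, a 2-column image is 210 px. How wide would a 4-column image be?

2 columns + 1 column gap: 2c + 1·10 = 210.
2c = 210 − 10 = 200, so c = 100 px.
4 columns plus 3 column gaps: 400 + 30 = 430 px.

430 px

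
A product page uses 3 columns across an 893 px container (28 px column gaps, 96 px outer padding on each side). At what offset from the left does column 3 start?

582 px

Subtract both margins: 893 − 2·96 = 701 px.
701 − 2·28 = 645; ÷3 gives c = 215 px.
Each column+gutter stride is 243 px; 2 of them past the 96 px margin is 96 + 486 = 582 px.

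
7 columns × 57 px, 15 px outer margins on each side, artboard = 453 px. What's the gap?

4 px

Take off 30 px of margins, leaving 423 px.
7·57 + 6g = 423 → 6g = 24 → g = 4 px.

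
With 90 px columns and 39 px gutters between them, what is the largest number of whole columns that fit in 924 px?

7 columns: 7·90 + 6·39 = 864 px ≤ 924.
8 columns: 993 px > 924. So 7.

7 columns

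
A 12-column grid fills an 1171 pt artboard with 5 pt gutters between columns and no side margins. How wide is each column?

93 pt

12c + 11·5 = 1171 → 12c = 1116 → c = 93 pt.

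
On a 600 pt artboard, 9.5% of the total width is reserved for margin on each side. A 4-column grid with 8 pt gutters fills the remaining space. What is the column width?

115.5 pt

Each margin = 9.5% of 600 = 57 pt; content = 600 − 2·57 = 486 pt.
4c + 3·8 = 486 → 4c = 462 → c = 115.5 pt.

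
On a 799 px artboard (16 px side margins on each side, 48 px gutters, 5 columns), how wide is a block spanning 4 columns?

604 px

Content width = 799 − 2·16 = 767 px.
767 − 4·48 = 575; ÷5 gives c = 115 px.
4-column span = 4·115 + 3·48 = 604 px.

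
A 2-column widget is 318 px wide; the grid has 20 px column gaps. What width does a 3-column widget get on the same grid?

487 px

318 − 1·20 = 298; ÷2 gives c = 149 px.
3-column span = 3·149 + 2·20 = 487 px.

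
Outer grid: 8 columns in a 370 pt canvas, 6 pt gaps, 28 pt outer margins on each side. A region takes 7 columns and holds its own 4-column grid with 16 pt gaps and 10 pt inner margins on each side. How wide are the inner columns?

Inside the margins: 370 − 56 = 314 pt.
Subtracting 7 gaps of 6 leaves 272 for 8 columns, so c = 34 pt.
7-column span = 7·34 + 6·6 = 274 pt.
Inner content = 274 − 2·10 = 254 pt.
4 columns + 3 gaps: 4d + 3·16 = 254.
4d = 254 − 48 = 206, so d = 51.5 pt.

51.5 pt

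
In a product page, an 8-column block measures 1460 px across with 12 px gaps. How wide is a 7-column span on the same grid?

1276 px

8 columns + 7 gaps: 8c + 7·12 = 1460.
8c = 1460 − 84 = 1376, so c = 172 px.
7-column span = 7·172 + 6·12 = 1276 px.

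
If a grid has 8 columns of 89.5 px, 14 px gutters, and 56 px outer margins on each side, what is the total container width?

Adding margins, columns and gutters: 112 + 716 + 98 = 926 px.

926 px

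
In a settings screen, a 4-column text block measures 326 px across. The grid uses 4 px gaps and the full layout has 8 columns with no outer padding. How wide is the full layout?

Subtracting 3 gaps of 4 leaves 314 for 4 columns, so c = 78.5 px.
Total width: 8·78.5 + 7·4 = 656 px.

656 px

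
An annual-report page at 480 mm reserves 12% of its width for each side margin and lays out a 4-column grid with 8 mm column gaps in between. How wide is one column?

85.2 mm

Each margin = 12% of 480 = 57.6 mm; content = 480 − 2·57.6 = 364.8 mm.
4c + 3·8 = 364.8 → 4c = 340.8 → c = 85.2 mm.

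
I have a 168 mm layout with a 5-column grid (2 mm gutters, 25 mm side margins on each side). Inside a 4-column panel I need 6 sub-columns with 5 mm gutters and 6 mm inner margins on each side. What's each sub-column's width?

9.5 mm

Inside the margins: 168 − 50 = 118 mm.
118 − 4·2 = 110; ÷5 gives c = 22 mm.
4 columns plus 3 gutters: 88 + 6 = 94 mm.
Inner content = 94 − 2·6 = 82 mm.
82 − 5·5 = 57; ÷6 gives d = 9.5 mm.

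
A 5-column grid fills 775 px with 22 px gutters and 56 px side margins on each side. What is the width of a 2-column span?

252 px

Take off 112 px of margins, leaving 663 px.
Subtracting 4 gutters of 22 leaves 575 for 5 columns, so c = 115 px.
Span of 2: 2·115 + 1·22 = 230 + 22 = 252 px.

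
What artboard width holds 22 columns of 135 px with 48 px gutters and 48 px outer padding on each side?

Artboard = 2·48 + 22·135 + 21·48 = 96 + 2970 + 1008 = 4074 px.

4074 px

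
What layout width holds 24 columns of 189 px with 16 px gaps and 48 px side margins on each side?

Layout = 2·48 + 24·189 + 23·16 = 96 + 4536 + 368 = 5000 px.

5000 px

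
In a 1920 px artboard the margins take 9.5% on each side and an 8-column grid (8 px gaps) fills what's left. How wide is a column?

187.4 px

Each margin = 9.5% of 1920 = 182.4 px; content = 1920 − 2·182.4 = 1555.2 px.
8c + 7·8 = 1555.2 → 8c = 1499.2 → c = 187.4 px.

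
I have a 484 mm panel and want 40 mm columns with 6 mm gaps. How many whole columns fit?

Each extra column adds 40 + 6 = 46 mm.
(484 + 6) / 46 = 10.65, so 10 columns fit.

10 columns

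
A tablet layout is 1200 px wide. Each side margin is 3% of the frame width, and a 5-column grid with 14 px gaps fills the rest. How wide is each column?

214.4 px

Margins: 3% × 1200 = 36 px each, so content = 1200 − 72 = 1128 px.
Subtracting 4 gaps of 14 leaves 1072 for 5 columns, so c = 214.4 px.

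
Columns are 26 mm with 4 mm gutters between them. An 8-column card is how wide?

236 mm

8-column span = 8·26 + 7·4 = 236 mm.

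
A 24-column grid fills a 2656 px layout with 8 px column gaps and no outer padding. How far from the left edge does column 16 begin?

Subtracting 23 column gaps of 8 leaves 2472 for 24 columns, so c = 103 px.
Each column+gutter stride is 111 px; with no margin, 15 of them is 1665 px.

1665 px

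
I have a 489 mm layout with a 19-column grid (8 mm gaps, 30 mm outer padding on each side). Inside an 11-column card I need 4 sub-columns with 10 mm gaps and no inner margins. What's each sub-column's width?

53.75 mm

Inside the margins: 489 − 60 = 429 mm.
19 columns + 18 gaps: 19c + 18·8 = 429.
19c = 429 − 144 = 285, so c = 15 mm.
11 columns plus 10 gaps: 165 + 80 = 245 mm.
Subtracting 3 gaps of 10 leaves 215 for 4 columns, so d = 53.75 mm.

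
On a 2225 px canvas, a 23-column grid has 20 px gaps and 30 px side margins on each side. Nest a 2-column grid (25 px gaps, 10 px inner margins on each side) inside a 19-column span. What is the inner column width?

Outer content = 2225 − 2·30 = 2165 px.
23c + 22·20 = 2165 → 23c = 1725 → c = 75 px.
19-column span = 19·75 + 18·20 = 1785 px.
Inner content = 1785 − 2·10 = 1765 px.
2d + 1·25 = 1765 → 2d = 1740 → d = 870 px.

870 px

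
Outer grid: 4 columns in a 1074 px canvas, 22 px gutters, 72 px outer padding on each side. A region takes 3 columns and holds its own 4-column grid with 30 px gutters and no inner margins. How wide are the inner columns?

150.5 px

Take off 144 px of margins, leaving 930 px.
Subtracting 3 gutters of 22 leaves 864 for 4 columns, so c = 216 px.
3 columns plus 2 gutters: 648 + 44 = 692 px.
4d + 3·30 = 692 → 4d = 602 → d = 150.5 px.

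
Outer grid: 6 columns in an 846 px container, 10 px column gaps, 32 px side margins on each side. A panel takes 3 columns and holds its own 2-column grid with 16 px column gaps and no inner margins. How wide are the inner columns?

Inside the margins: 846 − 64 = 782 px.
6c + 5·10 = 782 → 6c = 732 → c = 122 px.
3-column span = 3·122 + 2·10 = 386 px.
2 columns + 1 column gap: 2d + 1·16 = 386.
2d = 386 − 16 = 370, so d = 185 px.

185 px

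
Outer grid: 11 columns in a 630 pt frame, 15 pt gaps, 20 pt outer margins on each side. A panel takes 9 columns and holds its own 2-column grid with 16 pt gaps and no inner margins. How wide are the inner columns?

Take off 40 pt of margins, leaving 590 pt.
Subtracting 10 gaps of 15 leaves 440 for 11 columns, so c = 40 pt.
9-column span = 9·40 + 8·15 = 480 pt.
2d + 1·16 = 480 → 2d = 464 → d = 232 pt.

232 pt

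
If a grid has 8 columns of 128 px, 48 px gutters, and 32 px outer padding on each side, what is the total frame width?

1424 px

Adding margins, columns and gutters: 64 + 1024 + 336 = 1424 px.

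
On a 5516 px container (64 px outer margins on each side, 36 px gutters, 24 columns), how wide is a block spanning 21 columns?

Take off 128 px of margins, leaving 5388 px.
Subtracting 23 gutters of 36 leaves 4560 for 24 columns, so c = 190 px.
21-column span = 21·190 + 20·36 = 4710 px.

4710 px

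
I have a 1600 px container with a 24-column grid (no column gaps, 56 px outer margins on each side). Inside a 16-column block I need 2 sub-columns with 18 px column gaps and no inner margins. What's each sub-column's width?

Outer content = 1600 − 2·56 = 1488 px.
With no column gaps, each column is 1488/24 = 62 px.
With no column gaps, 16 columns span 16·62 = 992 px.
992 − 1·18 = 974; ÷2 gives d = 487 px.

487 px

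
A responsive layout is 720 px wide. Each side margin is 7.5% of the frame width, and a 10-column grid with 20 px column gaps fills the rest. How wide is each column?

720 × (1 − 2·7.5%) = 720 × 85% = 612 px for the columns.
Subtracting 9 column gaps of 20 leaves 432 for 10 columns, so c = 43.2 px.

43.2 px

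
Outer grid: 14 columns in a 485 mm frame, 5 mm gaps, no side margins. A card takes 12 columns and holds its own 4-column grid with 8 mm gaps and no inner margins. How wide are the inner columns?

14c + 13·5 = 485 → 14c = 420 → c = 30 mm.
12 columns plus 11 gaps: 360 + 55 = 415 mm.
4 columns + 3 gaps: 4d + 3·8 = 415.
4d = 415 − 24 = 391, so d = 97.75 mm.

97.75 mm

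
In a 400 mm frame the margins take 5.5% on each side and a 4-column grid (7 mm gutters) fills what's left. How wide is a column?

Margins: 5.5% × 400 = 22 mm each, so content = 400 − 44 = 356 mm.
4c + 3·7 = 356 → 4c = 335 → c = 83.75 mm.

83.75 mm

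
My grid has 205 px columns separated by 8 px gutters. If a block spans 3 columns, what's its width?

631 px

Span of 3: 3·205 + 2·8 = 615 + 16 = 631 px.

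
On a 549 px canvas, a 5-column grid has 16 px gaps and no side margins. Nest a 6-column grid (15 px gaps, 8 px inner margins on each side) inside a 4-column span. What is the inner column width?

57.5 px

5 columns + 4 gaps: 5c + 4·16 = 549.
5c = 549 − 64 = 485, so c = 97 px.
Span of 4: 4·97 + 3·16 = 388 + 48 = 436 px.
Inner content = 436 − 2·8 = 420 px.
6d + 5·15 = 420 → 6d = 345 → d = 57.5 px.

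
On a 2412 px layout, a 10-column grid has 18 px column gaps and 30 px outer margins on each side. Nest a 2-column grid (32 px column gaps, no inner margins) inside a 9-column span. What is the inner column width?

1041.5 px

Inside the margins: 2412 − 60 = 2352 px.
10c + 9·18 = 2352 → 10c = 2190 → c = 219 px.
9 columns plus 8 column gaps: 1971 + 144 = 2115 px.
Subtracting 1 column gap of 32 leaves 2083 for 2 columns, so d = 1041.5 px.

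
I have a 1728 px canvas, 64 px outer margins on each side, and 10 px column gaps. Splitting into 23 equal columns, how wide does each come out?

Content width = 1728 − 2·64 = 1600 px.
23c + 22·10 = 1600 → 23c = 1380 → c = 60 px.

60 px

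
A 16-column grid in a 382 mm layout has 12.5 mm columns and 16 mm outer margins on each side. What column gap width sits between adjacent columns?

10 mm

Subtract both margins: 382 − 2·16 = 350 mm.
Columns use 200 mm, leaving 150 mm across 15 column gaps = 10 mm each.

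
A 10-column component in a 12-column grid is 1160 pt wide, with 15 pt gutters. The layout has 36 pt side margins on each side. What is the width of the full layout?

10 columns + 9 gutters: 10c + 9·15 = 1160.
10c = 1160 − 135 = 1025, so c = 102.5 pt.
Adding margins, columns and gutters: 72 + 1230 + 165 = 1467 pt.

1467 pt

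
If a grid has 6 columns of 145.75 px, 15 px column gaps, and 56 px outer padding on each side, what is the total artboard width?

1061.5 px

Total width: 2·56 + 6·145.75 + 5·15 = 1061.5 px.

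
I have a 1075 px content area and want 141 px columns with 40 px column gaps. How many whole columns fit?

6 columns

Each extra column adds 141 + 40 = 181 px.
(1075 + 40) / 181 = 6.16, so 6 columns fit.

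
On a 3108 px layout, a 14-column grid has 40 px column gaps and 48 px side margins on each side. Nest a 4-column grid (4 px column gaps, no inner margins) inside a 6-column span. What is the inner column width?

Take off 96 px of margins, leaving 3012 px.
14 columns + 13 column gaps: 14c + 13·40 = 3012.
14c = 3012 − 520 = 2492, so c = 178 px.
6 columns plus 5 column gaps: 1068 + 200 = 1268 px.
4 columns + 3 column gaps: 4d + 3·4 = 1268.
4d = 1268 − 12 = 1256, so d = 314 px.

314 px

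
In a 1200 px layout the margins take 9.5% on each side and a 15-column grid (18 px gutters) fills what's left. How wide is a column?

Margins: 9.5% × 1200 = 114 px each, so content = 1200 − 228 = 972 px.
15 columns + 14 gutters: 15c + 14·18 = 972.
15c = 972 − 252 = 720, so c = 48 px.

48 px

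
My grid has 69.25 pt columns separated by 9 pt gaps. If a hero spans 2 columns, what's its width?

147.5 pt

Span of 2: 2·69.25 + 1·9 = 138.5 + 9 = 147.5 pt.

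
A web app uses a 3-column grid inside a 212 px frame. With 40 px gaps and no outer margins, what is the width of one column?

44 px

3 columns + 2 gaps: 3c + 2·40 = 212.
3c = 212 − 80 = 132, so c = 44 px.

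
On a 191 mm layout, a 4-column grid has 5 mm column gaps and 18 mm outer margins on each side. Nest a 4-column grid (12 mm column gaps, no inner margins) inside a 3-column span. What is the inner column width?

19.75 mm

Inside the margins: 191 − 36 = 155 mm.
Subtracting 3 column gaps of 5 leaves 140 for 4 columns, so c = 35 mm.
3-column span = 3·35 + 2·5 = 115 mm.
115 − 3·12 = 79; ÷4 gives d = 19.75 mm.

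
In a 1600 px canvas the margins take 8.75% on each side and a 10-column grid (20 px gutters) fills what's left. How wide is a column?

114 px

Each margin = 8.75% of 1600 = 140 px; content = 1600 − 2·140 = 1320 px.
1320 − 9·20 = 1140; ÷10 gives c = 114 px.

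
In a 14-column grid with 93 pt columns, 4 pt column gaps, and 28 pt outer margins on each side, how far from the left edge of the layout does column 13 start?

Column 13 starts at margin + 12·(column + gutter) = 28 + 12·97 = 1192 pt.

1192 pt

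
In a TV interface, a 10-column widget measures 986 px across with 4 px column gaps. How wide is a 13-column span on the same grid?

1283 px

10 columns + 9 column gaps: 10c + 9·4 = 986.
10c = 986 − 36 = 950, so c = 95 px.
Span of 13: 13·95 + 12·4 = 1235 + 48 = 1283 px.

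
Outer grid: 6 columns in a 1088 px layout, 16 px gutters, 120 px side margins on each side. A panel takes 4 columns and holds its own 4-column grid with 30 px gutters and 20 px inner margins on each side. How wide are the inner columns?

Subtract both margins: 1088 − 2·120 = 848 px.
6c + 5·16 = 848 → 6c = 768 → c = 128 px.
4 columns plus 3 gutters: 512 + 48 = 560 px.
Inner content = 560 − 2·20 = 520 px.
520 − 3·30 = 430; ÷4 gives d = 107.5 px.

107.5 px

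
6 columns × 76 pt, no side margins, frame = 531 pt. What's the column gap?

15 pt

6·76 + 5g = 531 → 5g = 75 → g = 15 pt.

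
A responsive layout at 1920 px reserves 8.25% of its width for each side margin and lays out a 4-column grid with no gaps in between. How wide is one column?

400.8 px

Each margin = 8.25% of 1920 = 158.4 px; content = 1920 − 2·158.4 = 1603.2 px.
1603.2 / 4 = 400.8 px per column.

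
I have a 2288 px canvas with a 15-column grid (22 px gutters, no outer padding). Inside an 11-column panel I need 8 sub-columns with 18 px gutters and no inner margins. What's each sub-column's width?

15c + 14·22 = 2288 → 15c = 1980 → c = 132 px.
Span of 11: 11·132 + 10·22 = 1452 + 220 = 1672 px.
1672 − 7·18 = 1546; ÷8 gives d = 193.25 px.

193.25 px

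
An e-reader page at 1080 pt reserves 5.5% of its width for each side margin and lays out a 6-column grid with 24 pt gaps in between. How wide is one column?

1080 × (1 − 2·5.5%) = 1080 × 89% = 961.2 pt for the columns.
961.2 − 5·24 = 841.2; ÷6 gives c = 140.2 pt.

140.2 pt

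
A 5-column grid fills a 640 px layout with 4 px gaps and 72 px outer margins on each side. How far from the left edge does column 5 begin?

472 px

Inside the margins: 640 − 144 = 496 px.
496 − 4·4 = 480; ÷5 gives c = 96 px.
Column 5 starts at margin + 4·(column + gutter) = 72 + 4·100 = 472 px.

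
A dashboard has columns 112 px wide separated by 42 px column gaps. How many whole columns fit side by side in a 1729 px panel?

11 columns: 11·112 + 10·42 = 1652 px ≤ 1729.
12 columns: 1806 px > 1729. So 11.

11 columns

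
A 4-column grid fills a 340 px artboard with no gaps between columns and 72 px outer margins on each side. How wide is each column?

49 px

Inside the margins: 340 − 144 = 196 px.
196 / 4 = 49 px per column.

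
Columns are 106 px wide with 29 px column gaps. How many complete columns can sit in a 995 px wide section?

7 columns: 7·106 + 6·29 = 916 px ≤ 995.
8 columns: 1051 px > 995. So 7.

7 columns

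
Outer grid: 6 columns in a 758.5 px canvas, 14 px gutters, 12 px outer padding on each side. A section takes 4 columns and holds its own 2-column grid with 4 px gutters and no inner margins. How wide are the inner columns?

Subtract both margins: 758.5 − 2·12 = 734.5 px.
6 columns + 5 gutters: 6c + 5·14 = 734.5.
6c = 734.5 − 70 = 664.5, so c = 110.75 px.
4-column span = 4·110.75 + 3·14 = 485 px.
Subtracting 1 gutter of 4 leaves 481 for 2 columns, so d = 240.5 px.

240.5 px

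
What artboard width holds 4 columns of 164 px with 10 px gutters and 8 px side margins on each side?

Artboard = 2·8 + 4·164 + 3·10 = 16 + 656 + 30 = 702 px.

702 px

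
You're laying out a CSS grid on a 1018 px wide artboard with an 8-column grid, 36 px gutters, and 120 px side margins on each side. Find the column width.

Content width = 1018 − 2·120 = 778 px.
Subtracting 7 gutters of 36 leaves 526 for 8 columns, so c = 65.75 px.

65.75 px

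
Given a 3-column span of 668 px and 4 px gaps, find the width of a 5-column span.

668 − 2·4 = 660; ÷3 gives c = 220 px.
5 columns plus 4 gaps: 1100 + 16 = 1116 px.

1116 px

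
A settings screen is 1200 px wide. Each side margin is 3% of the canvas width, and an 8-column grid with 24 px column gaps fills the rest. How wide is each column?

120 px

1200 × (1 − 2·3%) = 1200 × 94% = 1128 px for the columns.
1128 − 7·24 = 960; ÷8 gives c = 120 px.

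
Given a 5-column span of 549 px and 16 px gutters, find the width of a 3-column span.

323 px

5c + 4·16 = 549 → 5c = 485 → c = 97 px.
3 columns plus 2 gutters: 291 + 32 = 323 px.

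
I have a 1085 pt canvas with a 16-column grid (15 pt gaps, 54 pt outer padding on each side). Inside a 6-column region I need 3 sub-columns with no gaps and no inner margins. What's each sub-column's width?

Subtract both margins: 1085 − 2·54 = 977 pt.
16 columns + 15 gaps: 16c + 15·15 = 977.
16c = 977 − 225 = 752, so c = 47 pt.
Span of 6: 6·47 + 5·15 = 282 + 75 = 357 pt.
3d = 357 → d = 119 pt.

119 pt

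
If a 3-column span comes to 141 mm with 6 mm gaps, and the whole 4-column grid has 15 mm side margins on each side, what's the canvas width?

3 columns + 2 gaps: 3c + 2·6 = 141.
3c = 141 − 12 = 129, so c = 43 mm.
Adding margins, columns and gutters: 30 + 172 + 18 = 220 mm.

220 mm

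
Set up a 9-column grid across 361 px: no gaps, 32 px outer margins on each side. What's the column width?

33 px

Content width = 361 − 2·32 = 297 px.
With no gaps, each column is 297/9 = 33 px.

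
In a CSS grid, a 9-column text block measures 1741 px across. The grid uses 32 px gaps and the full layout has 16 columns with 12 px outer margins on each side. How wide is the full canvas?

1741 − 8·32 = 1485; ÷9 gives c = 165 px.
Adding margins, columns and gutters: 24 + 2640 + 480 = 3144 px.

3144 px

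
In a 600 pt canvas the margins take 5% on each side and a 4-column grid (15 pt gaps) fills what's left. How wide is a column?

Margins: 5% × 600 = 30 pt each, so content = 600 − 60 = 540 pt.
4c + 3·15 = 540 → 4c = 495 → c = 123.75 pt.

123.75 pt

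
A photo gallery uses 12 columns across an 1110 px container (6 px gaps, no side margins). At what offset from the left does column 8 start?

651 px

12c + 11·6 = 1110 → 12c = 1044 → c = 87 px.
No margin, so column 8 starts at 7·(column + gutter) = 7·93 = 651 px.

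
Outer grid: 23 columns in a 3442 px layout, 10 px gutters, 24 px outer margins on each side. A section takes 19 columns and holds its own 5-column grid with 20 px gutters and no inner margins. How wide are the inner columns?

Subtract both margins: 3442 − 2·24 = 3394 px.
3394 − 22·10 = 3174; ÷23 gives c = 138 px.
19 columns plus 18 gutters: 2622 + 180 = 2802 px.
5 columns + 4 gutters: 5d + 4·20 = 2802.
5d = 2802 − 80 = 2722, so d = 544.4 px.

544.4 px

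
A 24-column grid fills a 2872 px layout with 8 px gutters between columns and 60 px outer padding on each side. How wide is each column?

Content width = 2872 − 2·60 = 2752 px.
Subtracting 23 gutters of 8 leaves 2568 for 24 columns, so c = 107 px.

107 px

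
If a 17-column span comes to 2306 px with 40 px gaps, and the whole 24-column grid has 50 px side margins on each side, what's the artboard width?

Subtracting 16 gaps of 40 leaves 1666 for 17 columns, so c = 98 px.
Adding margins, columns and gutters: 100 + 2352 + 920 = 3372 px.

3372 px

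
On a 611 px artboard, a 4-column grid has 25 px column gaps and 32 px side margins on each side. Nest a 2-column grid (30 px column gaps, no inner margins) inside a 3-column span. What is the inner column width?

Take off 64 px of margins, leaving 547 px.
547 − 3·25 = 472; ÷4 gives c = 118 px.
Span of 3: 3·118 + 2·25 = 354 + 50 = 404 px.
2d + 1·30 = 404 → 2d = 374 → d = 187 px.

187 px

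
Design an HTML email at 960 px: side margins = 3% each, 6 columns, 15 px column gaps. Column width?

Margins: 3% × 960 = 28.8 px each, so content = 960 − 57.6 = 902.4 px.
6 columns + 5 column gaps: 6c + 5·15 = 902.4.
6c = 902.4 − 75 = 827.4, so c = 137.9 px.

137.9 px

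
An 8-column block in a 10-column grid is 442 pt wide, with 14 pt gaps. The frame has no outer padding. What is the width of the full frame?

Subtracting 7 gaps of 14 leaves 344 for 8 columns, so c = 43 pt.
Total width: 10·43 + 9·14 = 556 pt.

556 pt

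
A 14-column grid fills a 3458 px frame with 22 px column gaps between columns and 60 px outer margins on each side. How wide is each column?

218 px

Take off 120 px of margins, leaving 3338 px.
Subtracting 13 column gaps of 22 leaves 3052 for 14 columns, so c = 218 px.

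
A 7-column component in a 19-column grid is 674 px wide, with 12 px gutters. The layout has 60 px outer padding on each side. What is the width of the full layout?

Subtracting 6 gutters of 12 leaves 602 for 7 columns, so c = 86 px.
Total width: 2·60 + 19·86 + 18·12 = 1970 px.

1970 px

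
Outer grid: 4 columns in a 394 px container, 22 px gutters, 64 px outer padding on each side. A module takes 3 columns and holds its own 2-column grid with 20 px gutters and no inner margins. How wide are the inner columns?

Subtract both margins: 394 − 2·64 = 266 px.
266 − 3·22 = 200; ÷4 gives c = 50 px.
3-column span = 3·50 + 2·22 = 194 px.
2 columns + 1 gutter: 2d + 1·20 = 194.
2d = 194 − 20 = 174, so d = 87 px.

87 px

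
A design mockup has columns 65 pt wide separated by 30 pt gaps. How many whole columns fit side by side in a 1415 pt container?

15 columns

Each extra column adds 65 + 30 = 95 pt.
(1415 + 30) / 95 = 15.21, so 15 columns fit.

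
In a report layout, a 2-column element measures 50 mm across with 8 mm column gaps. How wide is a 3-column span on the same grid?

Subtracting 1 column gap of 8 leaves 42 for 2 columns, so c = 21 mm.
Span of 3: 3·21 + 2·8 = 63 + 16 = 79 mm.

79 mm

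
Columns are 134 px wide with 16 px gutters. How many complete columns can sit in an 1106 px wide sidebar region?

k columns need k·134 + (k−1)·16 = k·150 − 16.
k·150 − 16 ≤ 1106 → k ≤ 1122 / 150 ≈ 7.48, so k = 7.

7 columns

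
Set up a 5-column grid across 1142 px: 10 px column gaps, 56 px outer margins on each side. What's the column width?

198 px

Take off 112 px of margins, leaving 1030 px.
1030 − 4·10 = 990; ÷5 gives c = 198 px.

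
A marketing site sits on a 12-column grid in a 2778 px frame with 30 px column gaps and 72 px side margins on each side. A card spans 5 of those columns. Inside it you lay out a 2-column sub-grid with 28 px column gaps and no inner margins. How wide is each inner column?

526 px

Take off 144 px of margins, leaving 2634 px.
2634 − 11·30 = 2304; ÷12 gives c = 192 px.
Span of 5: 5·192 + 4·30 = 960 + 120 = 1080 px.
1080 − 1·28 = 1052; ÷2 gives d = 526 px.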